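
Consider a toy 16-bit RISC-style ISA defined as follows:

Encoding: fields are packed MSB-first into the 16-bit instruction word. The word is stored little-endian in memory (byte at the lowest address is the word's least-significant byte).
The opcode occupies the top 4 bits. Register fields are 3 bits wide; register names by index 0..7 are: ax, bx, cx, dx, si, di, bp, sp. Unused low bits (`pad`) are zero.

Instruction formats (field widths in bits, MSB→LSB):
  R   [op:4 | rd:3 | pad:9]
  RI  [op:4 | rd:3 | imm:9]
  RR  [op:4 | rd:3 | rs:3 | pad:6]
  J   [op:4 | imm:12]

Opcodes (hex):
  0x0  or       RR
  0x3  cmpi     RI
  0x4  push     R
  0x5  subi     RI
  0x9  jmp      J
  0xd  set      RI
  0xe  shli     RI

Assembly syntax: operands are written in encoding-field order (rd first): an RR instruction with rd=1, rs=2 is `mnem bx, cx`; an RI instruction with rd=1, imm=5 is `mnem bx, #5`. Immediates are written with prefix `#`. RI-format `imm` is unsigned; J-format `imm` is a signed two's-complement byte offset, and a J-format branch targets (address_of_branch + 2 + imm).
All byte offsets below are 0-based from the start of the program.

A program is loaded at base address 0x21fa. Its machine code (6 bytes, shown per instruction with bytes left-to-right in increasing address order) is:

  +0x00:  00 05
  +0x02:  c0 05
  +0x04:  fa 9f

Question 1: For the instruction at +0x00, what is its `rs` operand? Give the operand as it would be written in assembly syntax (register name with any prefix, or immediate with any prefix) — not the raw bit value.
si

@+00  little-endian(00 05) = 0x0500
  top 4b → 0x0 → or [RR]
  [11:9] rd=2 = cx
  [8:6] rs=4 = si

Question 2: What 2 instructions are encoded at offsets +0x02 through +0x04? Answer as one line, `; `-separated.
or cx, sp; jmp #-6

off 0x02: read c0 05 as little → 0x05c0
  opcode bits[15:12]=0x0: or/RR
  rd@[11:9]=0x2 ⇒ cx
  rs@[8:6]=0x7 ⇒ sp
off 0x04: read fa 9f as little → 0x9ffa
  opcode bits[15:12]=0x9: jmp/J
  imm@[11:0]=0xffa (s12→-6) ⇒ #-6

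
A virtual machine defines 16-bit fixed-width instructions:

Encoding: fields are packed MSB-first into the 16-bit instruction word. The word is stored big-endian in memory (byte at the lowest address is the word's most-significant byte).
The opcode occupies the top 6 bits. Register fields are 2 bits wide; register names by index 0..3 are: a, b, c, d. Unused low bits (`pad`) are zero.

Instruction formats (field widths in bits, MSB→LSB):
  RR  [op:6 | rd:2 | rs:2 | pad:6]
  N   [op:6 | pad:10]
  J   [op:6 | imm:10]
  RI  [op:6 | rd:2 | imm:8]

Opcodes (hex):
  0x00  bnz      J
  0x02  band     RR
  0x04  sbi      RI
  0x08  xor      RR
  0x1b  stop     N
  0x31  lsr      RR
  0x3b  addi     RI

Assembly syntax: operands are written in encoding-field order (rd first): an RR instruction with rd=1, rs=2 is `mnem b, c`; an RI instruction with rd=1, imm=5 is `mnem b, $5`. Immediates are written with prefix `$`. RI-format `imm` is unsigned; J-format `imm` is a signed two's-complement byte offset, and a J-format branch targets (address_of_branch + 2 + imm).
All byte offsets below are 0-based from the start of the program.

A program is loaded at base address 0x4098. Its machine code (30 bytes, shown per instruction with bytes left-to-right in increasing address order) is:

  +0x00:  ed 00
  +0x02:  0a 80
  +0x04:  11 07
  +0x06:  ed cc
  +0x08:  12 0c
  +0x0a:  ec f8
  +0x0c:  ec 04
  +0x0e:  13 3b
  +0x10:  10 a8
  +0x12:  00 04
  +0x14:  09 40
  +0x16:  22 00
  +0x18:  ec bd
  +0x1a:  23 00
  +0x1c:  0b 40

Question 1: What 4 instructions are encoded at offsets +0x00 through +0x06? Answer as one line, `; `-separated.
addi b, $0; band c, c; sbi b, $7; addi b, $204

@+00  big-endian(ed 00) = 0xed00
  op=0xed00>>10=0x3b ⇒ addi (RI)
  rd@[9:8]=0x1 ⇒ b
  imm@[7:0]=0x0 ⇒ $0
@+02  big-endian(0a 80) = 0x0a80
  op=0x0a80>>10=0x2 ⇒ band (RR)
  rd@[9:8]=0x2 ⇒ c
  rs@[7:6]=0x2 ⇒ c
@+04  big-endian(11 07) = 0x1107
  op=0x1107>>10=0x4 ⇒ sbi (RI)
  rd@[9:8]=0x1 ⇒ b
  imm@[7:0]=0x7 ⇒ $7
@+06  big-endian(ed cc) = 0xedcc
  op=0xedcc>>10=0x3b ⇒ addi (RI)
  rd@[9:8]=0x1 ⇒ b
  imm@[7:0]=0xcc ⇒ $204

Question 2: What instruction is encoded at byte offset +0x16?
@+16  big-endian(22 00) = 0x2200
  opcode bits[15:10]=0x8: xor/RR
  [9:8] rd=2 = c
  [7:6] rs=0 = a

xor c, a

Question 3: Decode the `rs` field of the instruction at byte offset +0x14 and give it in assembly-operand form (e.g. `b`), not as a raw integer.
b

[14] 09 40 → 0x0940
  op=0x0940>>10=0x2 ⇒ band (RR)
  rd: (w>>8)&0x3=0x1 → b
  rs: (w>>6)&0x3=0x1 → b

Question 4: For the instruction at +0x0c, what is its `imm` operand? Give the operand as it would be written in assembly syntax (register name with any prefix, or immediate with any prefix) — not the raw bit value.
$4

[0c] ec 04 → 0xec04
  opcode bits[15:10]=0x3b: addi/RI
  [9:8] rd=0 = a
  [7:0] imm=4 = $4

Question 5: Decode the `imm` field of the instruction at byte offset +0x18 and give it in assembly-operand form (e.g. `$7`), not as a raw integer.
$189

off 0x18: read ec bd as big → 0xecbd
  op=0xecbd>>10=0x3b ⇒ addi (RI)
  [9:8] rd=0 = a
  [7:0] imm=189 = $189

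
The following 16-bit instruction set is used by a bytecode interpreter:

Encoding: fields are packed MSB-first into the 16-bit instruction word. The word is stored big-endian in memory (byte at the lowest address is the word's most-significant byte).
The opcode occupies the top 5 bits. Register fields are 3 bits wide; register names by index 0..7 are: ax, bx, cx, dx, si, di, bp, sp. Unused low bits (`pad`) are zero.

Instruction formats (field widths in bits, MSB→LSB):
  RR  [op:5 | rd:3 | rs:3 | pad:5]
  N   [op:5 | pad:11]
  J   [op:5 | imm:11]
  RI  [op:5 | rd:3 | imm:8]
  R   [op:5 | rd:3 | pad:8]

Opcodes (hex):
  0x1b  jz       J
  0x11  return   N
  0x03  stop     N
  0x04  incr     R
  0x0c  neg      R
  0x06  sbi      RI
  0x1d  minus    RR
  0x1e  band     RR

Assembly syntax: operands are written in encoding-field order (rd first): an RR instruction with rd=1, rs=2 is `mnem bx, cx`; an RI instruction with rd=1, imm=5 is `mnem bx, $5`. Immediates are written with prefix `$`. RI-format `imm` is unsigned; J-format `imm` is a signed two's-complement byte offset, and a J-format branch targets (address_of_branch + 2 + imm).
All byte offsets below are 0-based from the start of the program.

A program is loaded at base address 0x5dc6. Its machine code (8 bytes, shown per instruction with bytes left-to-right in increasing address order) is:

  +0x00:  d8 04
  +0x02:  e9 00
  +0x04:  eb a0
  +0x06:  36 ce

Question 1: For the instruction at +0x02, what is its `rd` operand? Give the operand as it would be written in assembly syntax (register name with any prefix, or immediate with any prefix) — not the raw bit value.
bx

off 0x02: read e9 00 as big → 0xe900
  op=0xe900>>11=0x1d ⇒ minus (RR)
  rd@[10:8]=0x1 ⇒ bx
  rs@[7:5]=0x0 ⇒ ax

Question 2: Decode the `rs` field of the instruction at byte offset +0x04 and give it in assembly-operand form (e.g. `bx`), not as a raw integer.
[04] eb a0 → 0xeba0
  top 5b → 0x1d → minus [RR]
  rd@[10:8]=0x3 ⇒ dx
  rs@[7:5]=0x5 ⇒ di

di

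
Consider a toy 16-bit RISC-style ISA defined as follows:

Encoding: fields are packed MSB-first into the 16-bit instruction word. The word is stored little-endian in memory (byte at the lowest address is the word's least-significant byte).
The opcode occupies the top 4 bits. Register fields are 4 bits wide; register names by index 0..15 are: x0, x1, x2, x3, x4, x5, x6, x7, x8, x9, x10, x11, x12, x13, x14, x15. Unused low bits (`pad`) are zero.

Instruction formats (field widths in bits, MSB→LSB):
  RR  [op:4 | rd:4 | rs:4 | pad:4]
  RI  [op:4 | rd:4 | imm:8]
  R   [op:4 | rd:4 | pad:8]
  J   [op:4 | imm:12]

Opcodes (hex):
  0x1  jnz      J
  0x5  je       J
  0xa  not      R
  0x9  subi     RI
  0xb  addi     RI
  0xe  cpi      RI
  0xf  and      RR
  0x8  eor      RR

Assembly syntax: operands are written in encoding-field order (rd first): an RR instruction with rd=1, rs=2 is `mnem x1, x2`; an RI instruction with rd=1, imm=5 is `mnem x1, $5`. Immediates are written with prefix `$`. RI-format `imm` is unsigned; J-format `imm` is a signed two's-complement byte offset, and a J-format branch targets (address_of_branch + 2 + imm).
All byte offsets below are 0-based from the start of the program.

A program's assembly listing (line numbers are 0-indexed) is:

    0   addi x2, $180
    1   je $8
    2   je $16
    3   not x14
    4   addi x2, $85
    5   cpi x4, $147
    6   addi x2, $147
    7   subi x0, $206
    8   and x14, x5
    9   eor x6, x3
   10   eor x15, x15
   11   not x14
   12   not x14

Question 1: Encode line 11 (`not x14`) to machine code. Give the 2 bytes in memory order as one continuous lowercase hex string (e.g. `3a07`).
11. not fields op=0xa:4|rd=14:4|pad=0:8 → word ae00h → 00 ae

00ae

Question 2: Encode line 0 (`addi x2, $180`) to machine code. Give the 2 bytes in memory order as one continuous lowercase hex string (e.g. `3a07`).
line 0 (addi): pack op=0xb:4|rd=2:4|imm=180:8 = 0xb2b4; little→ b4 b2

b4b2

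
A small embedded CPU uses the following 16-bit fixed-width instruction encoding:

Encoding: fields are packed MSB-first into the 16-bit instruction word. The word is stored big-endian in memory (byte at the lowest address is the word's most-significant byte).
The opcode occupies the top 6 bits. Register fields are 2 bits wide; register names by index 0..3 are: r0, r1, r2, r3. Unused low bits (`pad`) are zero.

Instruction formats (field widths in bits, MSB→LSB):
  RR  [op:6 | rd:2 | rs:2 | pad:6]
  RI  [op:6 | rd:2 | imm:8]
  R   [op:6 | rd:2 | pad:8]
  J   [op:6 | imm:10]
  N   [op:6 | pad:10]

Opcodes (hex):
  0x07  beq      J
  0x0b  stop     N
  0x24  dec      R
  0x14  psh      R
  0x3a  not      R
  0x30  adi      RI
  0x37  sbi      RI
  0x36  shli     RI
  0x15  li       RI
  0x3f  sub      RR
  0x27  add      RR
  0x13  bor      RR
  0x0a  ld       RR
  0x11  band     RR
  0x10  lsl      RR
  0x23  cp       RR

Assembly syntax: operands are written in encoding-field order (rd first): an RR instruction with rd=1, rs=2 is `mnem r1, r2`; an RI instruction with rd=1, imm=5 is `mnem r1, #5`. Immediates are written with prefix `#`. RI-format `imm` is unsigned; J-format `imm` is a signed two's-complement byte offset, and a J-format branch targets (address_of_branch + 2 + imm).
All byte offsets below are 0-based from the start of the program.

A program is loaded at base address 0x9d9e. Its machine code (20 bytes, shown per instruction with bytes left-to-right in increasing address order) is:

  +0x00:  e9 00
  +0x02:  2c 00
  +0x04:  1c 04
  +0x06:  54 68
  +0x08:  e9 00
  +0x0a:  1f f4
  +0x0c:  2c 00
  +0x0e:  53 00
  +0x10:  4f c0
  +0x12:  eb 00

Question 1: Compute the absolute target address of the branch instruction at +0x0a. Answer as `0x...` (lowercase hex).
0x9d9e

off 0x0a: read 1f f4 as big → 0x1ff4
  opcode bits[15:10]=0x7: beq/J
  imm@[9:0]=0x3f4 (s10→-12) ⇒ #-12
  target = base 0x9d9e + off 0x0a + 2 + imm -12 = 0x9d9e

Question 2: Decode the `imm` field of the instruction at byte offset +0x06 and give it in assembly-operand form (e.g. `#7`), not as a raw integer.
off 0x06: read 54 68 as big → 0x5468
  top 6b → 0x15 → li [RI]
  rd@[9:8]=0x0 ⇒ r0
  imm@[7:0]=0x68 ⇒ #104

#104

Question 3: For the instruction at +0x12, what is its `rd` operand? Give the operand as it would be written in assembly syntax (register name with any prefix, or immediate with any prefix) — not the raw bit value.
@+12  big-endian(eb 00) = 0xeb00
  op=0xeb00>>10=0x3a ⇒ not (R)
  rd@[9:8]=0x3 ⇒ r3

r3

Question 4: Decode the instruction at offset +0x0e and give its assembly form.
+0x0e: 53 00 ⇒ word 0x5300 (big)
  top 6b → 0x14 → psh [R]
  rd: (w>>8)&0x3=0x3 → r3

psh r3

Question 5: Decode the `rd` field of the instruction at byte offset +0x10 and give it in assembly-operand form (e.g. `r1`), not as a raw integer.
+0x10: 4f c0 ⇒ word 0x4fc0 (big)
  top 6b → 0x13 → bor [RR]
  rd: (w>>8)&0x3=0x3 → r3
  rs: (w>>6)&0x3=0x3 → r3

r3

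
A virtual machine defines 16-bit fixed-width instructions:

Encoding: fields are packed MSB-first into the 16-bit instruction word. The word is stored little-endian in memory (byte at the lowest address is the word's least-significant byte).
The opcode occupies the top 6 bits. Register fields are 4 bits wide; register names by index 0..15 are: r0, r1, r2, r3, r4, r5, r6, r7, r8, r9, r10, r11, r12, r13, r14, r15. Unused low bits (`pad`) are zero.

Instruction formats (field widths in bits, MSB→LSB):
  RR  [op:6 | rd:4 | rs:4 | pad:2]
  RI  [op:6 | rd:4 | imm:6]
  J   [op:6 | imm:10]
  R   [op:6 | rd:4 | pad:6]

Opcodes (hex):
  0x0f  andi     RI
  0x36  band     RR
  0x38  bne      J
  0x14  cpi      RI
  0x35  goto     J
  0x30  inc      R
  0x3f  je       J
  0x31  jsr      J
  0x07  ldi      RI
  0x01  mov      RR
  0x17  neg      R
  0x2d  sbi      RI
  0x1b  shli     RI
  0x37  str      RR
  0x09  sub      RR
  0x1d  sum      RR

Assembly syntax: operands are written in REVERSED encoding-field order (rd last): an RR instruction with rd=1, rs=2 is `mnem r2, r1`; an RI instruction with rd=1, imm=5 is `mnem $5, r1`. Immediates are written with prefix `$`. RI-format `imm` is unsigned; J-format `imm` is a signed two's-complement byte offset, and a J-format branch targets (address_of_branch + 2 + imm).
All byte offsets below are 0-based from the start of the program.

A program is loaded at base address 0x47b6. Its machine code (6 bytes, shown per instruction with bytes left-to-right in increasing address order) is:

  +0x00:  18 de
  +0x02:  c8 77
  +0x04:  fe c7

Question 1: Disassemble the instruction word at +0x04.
+0x04: fe c7 ⇒ word 0xc7fe (little)
  opcode bits[15:10]=0x31: jsr/J
  [9:0] imm=1022 (s10→-2) = $-2

jsr $-2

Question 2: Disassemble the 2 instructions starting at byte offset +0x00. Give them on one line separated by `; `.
[00] 18 de → 0xde18
  opcode bits[15:10]=0x37: str/RR
  [9:6] rd=8 = r8
  [5:2] rs=6 = r6
[02] c8 77 → 0x77c8
  opcode bits[15:10]=0x1d: sum/RR
  [9:6] rd=15 = r15
  [5:2] rs=2 = r2

str r6, r8; sum r2, r15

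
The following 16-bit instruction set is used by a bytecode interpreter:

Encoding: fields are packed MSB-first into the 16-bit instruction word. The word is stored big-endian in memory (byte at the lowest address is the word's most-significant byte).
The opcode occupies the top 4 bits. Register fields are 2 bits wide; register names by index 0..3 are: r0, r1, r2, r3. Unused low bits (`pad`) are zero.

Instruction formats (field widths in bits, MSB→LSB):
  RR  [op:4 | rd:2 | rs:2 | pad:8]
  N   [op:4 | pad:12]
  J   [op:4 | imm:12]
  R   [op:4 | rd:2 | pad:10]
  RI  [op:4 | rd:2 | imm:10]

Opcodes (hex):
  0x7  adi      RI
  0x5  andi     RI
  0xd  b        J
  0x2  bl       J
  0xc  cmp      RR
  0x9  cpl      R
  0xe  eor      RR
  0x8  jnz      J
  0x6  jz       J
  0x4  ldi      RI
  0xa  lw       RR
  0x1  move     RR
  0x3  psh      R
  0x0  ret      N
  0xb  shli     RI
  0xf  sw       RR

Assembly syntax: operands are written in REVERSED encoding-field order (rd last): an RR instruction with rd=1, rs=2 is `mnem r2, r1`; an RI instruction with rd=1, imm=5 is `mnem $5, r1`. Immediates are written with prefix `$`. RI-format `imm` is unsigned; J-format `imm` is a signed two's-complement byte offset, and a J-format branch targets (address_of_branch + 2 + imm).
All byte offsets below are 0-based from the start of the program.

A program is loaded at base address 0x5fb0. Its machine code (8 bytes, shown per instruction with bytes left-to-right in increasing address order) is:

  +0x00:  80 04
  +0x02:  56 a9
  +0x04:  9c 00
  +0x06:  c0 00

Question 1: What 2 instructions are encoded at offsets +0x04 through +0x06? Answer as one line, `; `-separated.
off 0x04: read 9c 00 as big → 0x9c00
  op=0x9c00>>12=0x9 ⇒ cpl (R)
  [11:10] rd=3 = r3
off 0x06: read c0 00 as big → 0xc000
  op=0xc000>>12=0xc ⇒ cmp (RR)
  [11:10] rd=0 = r0
  [9:8] rs=0 = r0

cpl r3; cmp r0, r0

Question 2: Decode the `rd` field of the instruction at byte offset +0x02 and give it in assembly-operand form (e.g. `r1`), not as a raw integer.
r1

[02] 56 a9 → 0x56a9
  top 4b → 0x5 → andi [RI]
  [11:10] rd=1 = r1
  [9:0] imm=681 = $681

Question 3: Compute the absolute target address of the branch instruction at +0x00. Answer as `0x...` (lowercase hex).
off 0x00: read 80 04 as big → 0x8004
  opcode bits[15:12]=0x8: jnz/J
  imm@[11:0]=0x4 ⇒ $4
  target = base 0x5fb0 + off 0x00 + 2 + imm 4 = 0x5fb6

0x5fb6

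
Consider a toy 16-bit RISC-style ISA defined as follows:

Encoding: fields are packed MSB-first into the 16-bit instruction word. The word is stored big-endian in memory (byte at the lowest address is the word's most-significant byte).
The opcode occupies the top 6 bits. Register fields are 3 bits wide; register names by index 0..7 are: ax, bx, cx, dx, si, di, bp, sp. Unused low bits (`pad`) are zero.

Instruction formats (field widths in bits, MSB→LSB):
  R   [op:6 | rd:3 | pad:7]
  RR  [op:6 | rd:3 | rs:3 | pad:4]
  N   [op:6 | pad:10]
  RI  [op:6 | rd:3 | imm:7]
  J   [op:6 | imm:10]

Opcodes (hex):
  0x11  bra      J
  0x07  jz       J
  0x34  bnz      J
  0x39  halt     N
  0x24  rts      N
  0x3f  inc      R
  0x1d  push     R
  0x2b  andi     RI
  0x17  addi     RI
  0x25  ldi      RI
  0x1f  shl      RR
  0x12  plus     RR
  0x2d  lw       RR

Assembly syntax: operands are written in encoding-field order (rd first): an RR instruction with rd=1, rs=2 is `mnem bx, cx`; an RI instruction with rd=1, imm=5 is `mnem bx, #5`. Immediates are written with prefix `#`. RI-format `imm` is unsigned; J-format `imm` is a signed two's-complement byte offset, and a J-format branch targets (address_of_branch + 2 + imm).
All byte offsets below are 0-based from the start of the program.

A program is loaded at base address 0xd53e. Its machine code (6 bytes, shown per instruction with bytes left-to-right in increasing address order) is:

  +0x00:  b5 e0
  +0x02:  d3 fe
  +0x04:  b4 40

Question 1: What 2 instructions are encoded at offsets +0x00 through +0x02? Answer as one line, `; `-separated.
lw dx, bp; bnz #-2

off 0x00: read b5 e0 as big → 0xb5e0
  opcode bits[15:10]=0x2d: lw/RR
  rd: (w>>7)&0x7=0x3 → dx
  rs: (w>>4)&0x7=0x6 → bp
off 0x02: read d3 fe as big → 0xd3fe
  opcode bits[15:10]=0x34: bnz/J
  imm: (w>>0)&0x3ff=0x3fe (s10→-2) → #-2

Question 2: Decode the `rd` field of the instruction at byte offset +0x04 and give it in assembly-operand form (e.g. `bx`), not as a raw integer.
@+04  big-endian(b4 40) = 0xb440
  top 6b → 0x2d → lw [RR]
  [9:7] rd=0 = ax
  [6:4] rs=4 = si

ax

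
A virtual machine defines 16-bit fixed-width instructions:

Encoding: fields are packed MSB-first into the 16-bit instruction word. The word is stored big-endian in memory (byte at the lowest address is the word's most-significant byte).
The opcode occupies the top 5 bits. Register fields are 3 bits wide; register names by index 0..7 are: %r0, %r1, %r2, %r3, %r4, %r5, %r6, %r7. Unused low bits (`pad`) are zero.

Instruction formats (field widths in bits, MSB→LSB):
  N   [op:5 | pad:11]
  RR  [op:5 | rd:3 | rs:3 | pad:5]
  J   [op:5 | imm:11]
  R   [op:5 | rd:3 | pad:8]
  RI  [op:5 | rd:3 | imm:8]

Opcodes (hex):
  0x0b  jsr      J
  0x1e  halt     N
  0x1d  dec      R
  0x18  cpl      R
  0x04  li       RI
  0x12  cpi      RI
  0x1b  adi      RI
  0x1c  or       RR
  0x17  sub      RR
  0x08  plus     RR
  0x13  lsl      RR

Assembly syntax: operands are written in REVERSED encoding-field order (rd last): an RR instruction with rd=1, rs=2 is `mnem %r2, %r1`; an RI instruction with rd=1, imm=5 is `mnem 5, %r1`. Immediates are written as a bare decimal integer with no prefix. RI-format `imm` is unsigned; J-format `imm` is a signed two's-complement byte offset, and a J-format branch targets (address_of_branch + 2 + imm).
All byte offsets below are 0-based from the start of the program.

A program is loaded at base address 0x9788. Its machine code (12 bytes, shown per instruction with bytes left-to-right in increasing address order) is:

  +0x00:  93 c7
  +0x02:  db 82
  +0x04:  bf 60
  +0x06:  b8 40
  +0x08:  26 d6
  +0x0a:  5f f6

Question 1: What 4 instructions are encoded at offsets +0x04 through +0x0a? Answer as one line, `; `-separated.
sub %r3, %r7; sub %r2, %r0; li 214, %r6; jsr -10

off 0x04: read bf 60 as big → 0xbf60
  opcode bits[15:11]=0x17: sub/RR
  [10:8] rd=7 = %r7
  [7:5] rs=3 = %r3
off 0x06: read b8 40 as big → 0xb840
  opcode bits[15:11]=0x17: sub/RR
  [10:8] rd=0 = %r0
  [7:5] rs=2 = %r2
off 0x08: read 26 d6 as big → 0x26d6
  opcode bits[15:11]=0x4: li/RI
  [10:8] rd=6 = %r6
  [7:0] imm=214 = 214
off 0x0a: read 5f f6 as big → 0x5ff6
  opcode bits[15:11]=0xb: jsr/J
  [10:0] imm=2038 (s11→-10) = -10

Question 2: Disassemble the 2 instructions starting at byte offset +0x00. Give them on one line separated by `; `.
cpi 199, %r3; adi 130, %r3

+0x00: 93 c7 ⇒ word 0x93c7 (big)
  opcode bits[15:11]=0x12: cpi/RI
  rd: (w>>8)&0x7=0x3 → %r3
  imm: (w>>0)&0xff=0xc7 → 199
+0x02: db 82 ⇒ word 0xdb82 (big)
  opcode bits[15:11]=0x1b: adi/RI
  rd: (w>>8)&0x7=0x3 → %r3
  imm: (w>>0)&0xff=0x82 → 130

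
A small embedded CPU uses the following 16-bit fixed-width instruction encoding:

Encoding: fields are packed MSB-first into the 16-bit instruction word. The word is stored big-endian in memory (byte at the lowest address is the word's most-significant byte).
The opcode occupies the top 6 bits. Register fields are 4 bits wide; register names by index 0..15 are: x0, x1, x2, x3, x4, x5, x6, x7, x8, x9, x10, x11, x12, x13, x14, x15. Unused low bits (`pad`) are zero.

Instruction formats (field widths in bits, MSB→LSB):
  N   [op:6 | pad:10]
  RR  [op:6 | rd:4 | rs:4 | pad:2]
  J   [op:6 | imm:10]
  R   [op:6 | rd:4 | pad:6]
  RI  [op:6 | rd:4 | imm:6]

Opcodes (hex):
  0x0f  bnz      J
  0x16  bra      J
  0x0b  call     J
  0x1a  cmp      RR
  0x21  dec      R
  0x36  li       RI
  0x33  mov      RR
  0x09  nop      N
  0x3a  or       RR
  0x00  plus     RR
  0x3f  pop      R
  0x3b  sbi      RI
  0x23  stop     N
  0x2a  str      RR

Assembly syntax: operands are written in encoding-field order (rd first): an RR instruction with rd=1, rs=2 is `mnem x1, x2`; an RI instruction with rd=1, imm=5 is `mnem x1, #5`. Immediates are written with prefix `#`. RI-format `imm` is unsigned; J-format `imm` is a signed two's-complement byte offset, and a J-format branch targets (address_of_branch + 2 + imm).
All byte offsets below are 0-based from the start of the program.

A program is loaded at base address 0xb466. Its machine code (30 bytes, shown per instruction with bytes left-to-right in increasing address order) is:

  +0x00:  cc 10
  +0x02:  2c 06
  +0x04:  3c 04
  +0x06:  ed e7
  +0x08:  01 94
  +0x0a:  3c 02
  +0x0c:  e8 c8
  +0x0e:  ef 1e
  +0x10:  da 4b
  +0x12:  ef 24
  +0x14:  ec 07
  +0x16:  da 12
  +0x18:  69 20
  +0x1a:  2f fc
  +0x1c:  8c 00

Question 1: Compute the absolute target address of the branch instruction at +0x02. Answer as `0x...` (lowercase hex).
[02] 2c 06 → 0x2c06
  top 6b → 0xb → call [J]
  imm@[9:0]=0x6 ⇒ #6
  target = base 0xb466 + off 0x02 + 2 + imm 6 = 0xb470

0xb470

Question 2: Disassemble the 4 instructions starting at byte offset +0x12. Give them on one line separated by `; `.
+0x12: ef 24 ⇒ word 0xef24 (big)
  top 6b → 0x3b → sbi [RI]
  rd@[9:6]=0xc ⇒ x12
  imm@[5:0]=0x24 ⇒ #36
+0x14: ec 07 ⇒ word 0xec07 (big)
  top 6b → 0x3b → sbi [RI]
  rd@[9:6]=0x0 ⇒ x0
  imm@[5:0]=0x7 ⇒ #7
+0x16: da 12 ⇒ word 0xda12 (big)
  top 6b → 0x36 → li [RI]
  rd@[9:6]=0x8 ⇒ x8
  imm@[5:0]=0x12 ⇒ #18
+0x18: 69 20 ⇒ word 0x6920 (big)
  top 6b → 0x1a → cmp [RR]
  rd@[9:6]=0x4 ⇒ x4
  rs@[5:2]=0x8 ⇒ x8

sbi x12, #36; sbi x0, #7; li x8, #18; cmp x4, x8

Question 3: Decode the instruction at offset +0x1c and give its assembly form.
[1c] 8c 00 → 0x8c00
  op=0x8c00>>10=0x23 ⇒ stop (N)

stop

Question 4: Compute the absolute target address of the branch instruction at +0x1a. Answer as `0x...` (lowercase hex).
off 0x1a: read 2f fc as big → 0x2ffc
  top 6b → 0xb → call [J]
  imm: (w>>0)&0x3ff=0x3fc (s10→-4) → #-4
  target = base 0xb466 + off 0x1a + 2 + imm -4 = 0xb47e

0xb47e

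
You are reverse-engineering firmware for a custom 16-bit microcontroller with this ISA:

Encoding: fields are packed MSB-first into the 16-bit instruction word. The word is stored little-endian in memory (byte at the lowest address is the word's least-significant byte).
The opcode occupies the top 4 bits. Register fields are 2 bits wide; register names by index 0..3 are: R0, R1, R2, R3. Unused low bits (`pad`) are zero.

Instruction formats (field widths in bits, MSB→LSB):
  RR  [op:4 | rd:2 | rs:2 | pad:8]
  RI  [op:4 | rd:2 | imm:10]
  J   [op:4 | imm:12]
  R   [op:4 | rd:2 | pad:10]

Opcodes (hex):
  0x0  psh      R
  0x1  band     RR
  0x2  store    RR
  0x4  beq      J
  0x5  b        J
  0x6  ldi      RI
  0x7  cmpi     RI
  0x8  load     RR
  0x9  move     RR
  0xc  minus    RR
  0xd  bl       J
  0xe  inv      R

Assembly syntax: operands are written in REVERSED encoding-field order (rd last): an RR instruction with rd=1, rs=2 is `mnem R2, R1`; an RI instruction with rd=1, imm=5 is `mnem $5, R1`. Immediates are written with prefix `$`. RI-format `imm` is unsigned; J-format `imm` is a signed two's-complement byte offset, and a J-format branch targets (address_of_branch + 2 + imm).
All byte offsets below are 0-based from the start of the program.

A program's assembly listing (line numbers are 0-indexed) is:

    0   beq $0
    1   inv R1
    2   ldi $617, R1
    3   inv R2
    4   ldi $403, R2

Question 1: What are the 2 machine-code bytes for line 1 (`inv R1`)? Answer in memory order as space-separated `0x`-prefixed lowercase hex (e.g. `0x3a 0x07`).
0x00 0xe4

1. inv fields op=0xe:4|rd=1:2|pad=0:10 → word e400h → 00 e4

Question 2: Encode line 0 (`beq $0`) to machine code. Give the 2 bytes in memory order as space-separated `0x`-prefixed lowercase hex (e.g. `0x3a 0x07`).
0x00 0x40

0. beq fields op=0x4:4|imm=0:12 → word 4000h → 00 40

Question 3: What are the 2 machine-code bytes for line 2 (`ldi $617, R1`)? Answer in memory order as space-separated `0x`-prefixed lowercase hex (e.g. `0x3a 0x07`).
0x69 0x66

L2: ldi op=0x6:4|rd=1:2|imm=617:10 ⇒ 0x6669 ⇒ little 69 66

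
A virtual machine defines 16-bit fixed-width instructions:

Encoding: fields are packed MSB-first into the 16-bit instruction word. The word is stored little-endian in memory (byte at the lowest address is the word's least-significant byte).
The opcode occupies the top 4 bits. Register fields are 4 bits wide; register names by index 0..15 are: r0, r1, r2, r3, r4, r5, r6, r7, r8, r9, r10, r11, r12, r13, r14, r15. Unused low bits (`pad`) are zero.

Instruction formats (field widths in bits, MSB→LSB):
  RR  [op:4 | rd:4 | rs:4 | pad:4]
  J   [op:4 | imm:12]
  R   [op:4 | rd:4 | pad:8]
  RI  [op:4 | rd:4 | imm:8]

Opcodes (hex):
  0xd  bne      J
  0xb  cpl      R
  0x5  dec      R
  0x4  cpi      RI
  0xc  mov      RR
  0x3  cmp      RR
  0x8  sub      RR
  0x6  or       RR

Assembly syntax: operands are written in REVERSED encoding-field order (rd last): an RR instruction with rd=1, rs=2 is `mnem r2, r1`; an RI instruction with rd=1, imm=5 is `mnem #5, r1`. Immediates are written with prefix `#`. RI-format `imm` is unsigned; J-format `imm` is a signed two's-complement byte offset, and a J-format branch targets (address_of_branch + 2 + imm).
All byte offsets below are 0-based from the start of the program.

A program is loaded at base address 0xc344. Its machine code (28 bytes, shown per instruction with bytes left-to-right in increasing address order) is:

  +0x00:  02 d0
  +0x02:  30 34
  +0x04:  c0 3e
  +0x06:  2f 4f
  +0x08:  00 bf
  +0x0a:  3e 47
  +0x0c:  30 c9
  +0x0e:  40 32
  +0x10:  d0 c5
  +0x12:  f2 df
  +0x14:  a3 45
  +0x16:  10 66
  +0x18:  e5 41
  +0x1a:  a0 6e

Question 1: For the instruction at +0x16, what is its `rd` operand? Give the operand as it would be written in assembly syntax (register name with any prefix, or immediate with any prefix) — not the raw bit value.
r6

@+16  little-endian(10 66) = 0x6610
  top 4b → 0x6 → or [RR]
  rd: (w>>8)&0xf=0x6 → r6
  rs: (w>>4)&0xf=0x1 → r1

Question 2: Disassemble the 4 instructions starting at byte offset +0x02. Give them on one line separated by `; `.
off 0x02: read 30 34 as little → 0x3430
  op=0x3430>>12=0x3 ⇒ cmp (RR)
  rd@[11:8]=0x4 ⇒ r4
  rs@[7:4]=0x3 ⇒ r3
off 0x04: read c0 3e as little → 0x3ec0
  op=0x3ec0>>12=0x3 ⇒ cmp (RR)
  rd@[11:8]=0xe ⇒ r14
  rs@[7:4]=0xc ⇒ r12
off 0x06: read 2f 4f as little → 0x4f2f
  op=0x4f2f>>12=0x4 ⇒ cpi (RI)
  rd@[11:8]=0xf ⇒ r15
  imm@[7:0]=0x2f ⇒ #47
off 0x08: read 00 bf as little → 0xbf00
  op=0xbf00>>12=0xb ⇒ cpl (R)
  rd@[11:8]=0xf ⇒ r15

cmp r3, r4; cmp r12, r14; cpi #47, r15; cpl r15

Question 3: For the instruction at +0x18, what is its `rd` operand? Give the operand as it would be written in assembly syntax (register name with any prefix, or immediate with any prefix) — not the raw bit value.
+0x18: e5 41 ⇒ word 0x41e5 (little)
  op=0x41e5>>12=0x4 ⇒ cpi (RI)
  [11:8] rd=1 = r1
  [7:0] imm=229 = #229

r1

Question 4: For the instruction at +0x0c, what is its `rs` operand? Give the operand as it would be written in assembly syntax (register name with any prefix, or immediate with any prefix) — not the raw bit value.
off 0x0c: read 30 c9 as little → 0xc930
  op=0xc930>>12=0xc ⇒ mov (RR)
  rd: (w>>8)&0xf=0x9 → r9
  rs: (w>>4)&0xf=0x3 → r3

r3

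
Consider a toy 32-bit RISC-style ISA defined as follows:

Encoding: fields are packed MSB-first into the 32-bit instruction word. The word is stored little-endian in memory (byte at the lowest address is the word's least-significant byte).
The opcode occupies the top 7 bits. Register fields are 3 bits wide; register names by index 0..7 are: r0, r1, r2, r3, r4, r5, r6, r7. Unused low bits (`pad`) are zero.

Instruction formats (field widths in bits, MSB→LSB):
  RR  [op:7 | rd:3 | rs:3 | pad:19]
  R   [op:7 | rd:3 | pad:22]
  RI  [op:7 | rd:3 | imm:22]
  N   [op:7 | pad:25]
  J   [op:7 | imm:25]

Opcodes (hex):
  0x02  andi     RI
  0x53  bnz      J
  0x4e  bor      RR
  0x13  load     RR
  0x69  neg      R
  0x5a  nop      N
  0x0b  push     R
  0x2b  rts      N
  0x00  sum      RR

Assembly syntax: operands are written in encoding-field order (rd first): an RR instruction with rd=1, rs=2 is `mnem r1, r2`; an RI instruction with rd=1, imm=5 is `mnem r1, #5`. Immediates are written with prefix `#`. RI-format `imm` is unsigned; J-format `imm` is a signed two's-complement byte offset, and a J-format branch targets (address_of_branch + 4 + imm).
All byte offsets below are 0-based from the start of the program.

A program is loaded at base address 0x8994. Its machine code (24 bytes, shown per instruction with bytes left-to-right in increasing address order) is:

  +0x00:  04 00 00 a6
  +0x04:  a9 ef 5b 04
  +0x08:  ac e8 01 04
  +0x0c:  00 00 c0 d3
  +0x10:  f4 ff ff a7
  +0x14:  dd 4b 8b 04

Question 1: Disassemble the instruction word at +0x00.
bnz #4

[00] 04 00 00 a6 → 0xa6000004
  opcode bits[31:25]=0x53: bnz/J
  imm@[24:0]=0x4 ⇒ #4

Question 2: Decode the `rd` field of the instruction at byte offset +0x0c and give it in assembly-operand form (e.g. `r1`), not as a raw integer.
+0x0c: 00 00 c0 d3 ⇒ word 0xd3c00000 (little)
  opcode bits[31:25]=0x69: neg/R
  rd@[24:22]=0x7 ⇒ r7

r7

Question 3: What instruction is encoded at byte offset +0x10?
bnz #-12

@+10  little-endian(f4 ff ff a7) = 0xa7fffff4
  top 7b → 0x53 → bnz [J]
  imm@[24:0]=0x1fffff4 (s25→-12) ⇒ #-12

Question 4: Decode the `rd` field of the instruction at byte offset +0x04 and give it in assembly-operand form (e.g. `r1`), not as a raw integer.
r1

off 0x04: read a9 ef 5b 04 as little → 0x045befa9
  top 7b → 0x2 → andi [RI]
  [24:22] rd=1 = r1
  [21:0] imm=1830825 = #1830825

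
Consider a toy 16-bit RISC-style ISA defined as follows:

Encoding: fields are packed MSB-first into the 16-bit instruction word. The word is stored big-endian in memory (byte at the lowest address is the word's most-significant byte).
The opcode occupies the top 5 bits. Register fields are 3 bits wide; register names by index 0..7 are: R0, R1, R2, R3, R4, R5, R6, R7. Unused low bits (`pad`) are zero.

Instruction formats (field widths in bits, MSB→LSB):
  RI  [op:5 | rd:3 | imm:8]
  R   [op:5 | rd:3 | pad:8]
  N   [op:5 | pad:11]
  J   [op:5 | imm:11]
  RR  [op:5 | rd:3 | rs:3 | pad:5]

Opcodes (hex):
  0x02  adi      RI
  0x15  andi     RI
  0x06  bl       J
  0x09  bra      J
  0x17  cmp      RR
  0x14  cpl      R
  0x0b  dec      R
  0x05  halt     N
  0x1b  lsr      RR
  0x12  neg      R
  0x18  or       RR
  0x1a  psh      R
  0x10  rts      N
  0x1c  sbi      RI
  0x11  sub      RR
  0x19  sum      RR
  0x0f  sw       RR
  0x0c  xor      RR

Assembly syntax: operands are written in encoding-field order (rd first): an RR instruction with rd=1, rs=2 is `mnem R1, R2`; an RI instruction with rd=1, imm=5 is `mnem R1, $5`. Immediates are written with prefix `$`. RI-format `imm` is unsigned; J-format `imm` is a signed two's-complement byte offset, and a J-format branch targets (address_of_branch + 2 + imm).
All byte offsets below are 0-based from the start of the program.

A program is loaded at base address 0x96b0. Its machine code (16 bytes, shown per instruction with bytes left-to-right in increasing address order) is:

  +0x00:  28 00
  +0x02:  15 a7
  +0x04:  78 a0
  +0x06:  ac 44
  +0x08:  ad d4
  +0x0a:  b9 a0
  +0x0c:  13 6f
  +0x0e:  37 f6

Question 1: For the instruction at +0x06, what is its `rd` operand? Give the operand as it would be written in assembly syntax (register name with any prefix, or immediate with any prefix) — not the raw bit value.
+0x06: ac 44 ⇒ word 0xac44 (big)
  opcode bits[15:11]=0x15: andi/RI
  [10:8] rd=4 = R4
  [7:0] imm=68 = $68

R4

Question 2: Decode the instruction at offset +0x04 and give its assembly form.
sw R0, R5

@+04  big-endian(78 a0) = 0x78a0
  top 5b → 0xf → sw [RR]
  rd: (w>>8)&0x7=0x0 → R0
  rs: (w>>5)&0x7=0x5 → R5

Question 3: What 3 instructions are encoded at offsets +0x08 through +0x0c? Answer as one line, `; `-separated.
+0x08: ad d4 ⇒ word 0xadd4 (big)
  opcode bits[15:11]=0x15: andi/RI
  rd@[10:8]=0x5 ⇒ R5
  imm@[7:0]=0xd4 ⇒ $212
+0x0a: b9 a0 ⇒ word 0xb9a0 (big)
  opcode bits[15:11]=0x17: cmp/RR
  rd@[10:8]=0x1 ⇒ R1
  rs@[7:5]=0x5 ⇒ R5
+0x0c: 13 6f ⇒ word 0x136f (big)
  opcode bits[15:11]=0x2: adi/RI
  rd@[10:8]=0x3 ⇒ R3
  imm@[7:0]=0x6f ⇒ $111

andi R5, $212; cmp R1, R5; adi R3, $111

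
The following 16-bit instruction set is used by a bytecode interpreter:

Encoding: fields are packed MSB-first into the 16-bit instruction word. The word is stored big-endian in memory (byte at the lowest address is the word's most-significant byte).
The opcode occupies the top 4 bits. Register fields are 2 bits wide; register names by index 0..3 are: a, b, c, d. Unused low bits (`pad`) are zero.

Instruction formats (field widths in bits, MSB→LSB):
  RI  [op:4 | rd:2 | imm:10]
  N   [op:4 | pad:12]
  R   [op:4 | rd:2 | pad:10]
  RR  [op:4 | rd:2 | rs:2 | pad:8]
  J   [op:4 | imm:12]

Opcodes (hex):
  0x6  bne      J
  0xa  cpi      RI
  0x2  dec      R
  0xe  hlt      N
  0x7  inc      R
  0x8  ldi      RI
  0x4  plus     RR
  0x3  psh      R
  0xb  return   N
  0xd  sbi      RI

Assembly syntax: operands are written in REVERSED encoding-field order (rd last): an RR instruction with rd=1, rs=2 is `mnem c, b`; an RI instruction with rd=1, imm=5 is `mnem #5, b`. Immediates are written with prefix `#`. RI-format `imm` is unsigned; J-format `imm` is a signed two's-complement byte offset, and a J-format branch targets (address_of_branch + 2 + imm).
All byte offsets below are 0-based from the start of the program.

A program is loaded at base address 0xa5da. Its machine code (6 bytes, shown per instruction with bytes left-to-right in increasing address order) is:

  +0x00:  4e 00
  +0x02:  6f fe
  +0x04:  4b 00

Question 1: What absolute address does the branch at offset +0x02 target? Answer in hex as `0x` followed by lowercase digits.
0xa5dc

+0x02: 6f fe ⇒ word 0x6ffe (big)
  opcode bits[15:12]=0x6: bne/J
  imm: (w>>0)&0xfff=0xffe (s12→-2) → #-2
  target = base 0xa5da + off 0x02 + 2 + imm -2 = 0xa5dc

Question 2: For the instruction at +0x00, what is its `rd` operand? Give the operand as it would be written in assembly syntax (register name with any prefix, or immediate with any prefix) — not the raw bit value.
+0x00: 4e 00 ⇒ word 0x4e00 (big)
  top 4b → 0x4 → plus [RR]
  rd@[11:10]=0x3 ⇒ d
  rs@[9:8]=0x2 ⇒ c

d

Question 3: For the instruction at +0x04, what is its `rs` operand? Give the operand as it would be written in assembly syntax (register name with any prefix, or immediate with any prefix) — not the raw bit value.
@+04  big-endian(4b 00) = 0x4b00
  op=0x4b00>>12=0x4 ⇒ plus (RR)
  [11:10] rd=2 = c
  [9:8] rs=3 = d

d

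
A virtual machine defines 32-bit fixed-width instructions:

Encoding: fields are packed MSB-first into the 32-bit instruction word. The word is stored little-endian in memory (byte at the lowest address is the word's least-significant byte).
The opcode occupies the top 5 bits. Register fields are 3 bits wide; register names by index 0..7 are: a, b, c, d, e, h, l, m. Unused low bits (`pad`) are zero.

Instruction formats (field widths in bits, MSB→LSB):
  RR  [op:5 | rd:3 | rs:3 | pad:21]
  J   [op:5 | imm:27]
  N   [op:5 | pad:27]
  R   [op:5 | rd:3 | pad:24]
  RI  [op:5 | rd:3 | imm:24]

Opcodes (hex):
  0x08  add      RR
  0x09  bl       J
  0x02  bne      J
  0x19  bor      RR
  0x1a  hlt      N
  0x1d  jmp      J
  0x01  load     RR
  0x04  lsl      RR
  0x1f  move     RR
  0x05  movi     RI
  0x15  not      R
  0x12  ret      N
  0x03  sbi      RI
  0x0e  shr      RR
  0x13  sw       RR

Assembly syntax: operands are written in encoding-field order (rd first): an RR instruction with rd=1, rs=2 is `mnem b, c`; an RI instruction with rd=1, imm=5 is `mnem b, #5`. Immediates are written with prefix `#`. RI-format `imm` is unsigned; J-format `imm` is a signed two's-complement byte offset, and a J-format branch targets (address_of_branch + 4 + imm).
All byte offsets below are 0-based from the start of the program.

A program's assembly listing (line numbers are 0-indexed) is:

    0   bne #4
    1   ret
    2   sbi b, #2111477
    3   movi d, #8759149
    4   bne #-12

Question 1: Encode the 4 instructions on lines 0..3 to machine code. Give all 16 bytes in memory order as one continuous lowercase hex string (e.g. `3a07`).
line 0 (bne): pack op=0x2:5|imm=4:27 = 0x10000004; little→ 04 00 00 10
line 1 (ret): pack op=0x12:5|pad=0:27 = 0x90000000; little→ 00 00 00 90
line 2 (sbi): pack op=0x3:5|rd=1:3|imm=2111477:24 = 0x192037f5; little→ f5 37 20 19
line 3 (movi): pack op=0x5:5|rd=3:3|imm=8759149:24 = 0x2b85a76d; little→ 6d a7 85 2b

0400001000000090f53720196da7852b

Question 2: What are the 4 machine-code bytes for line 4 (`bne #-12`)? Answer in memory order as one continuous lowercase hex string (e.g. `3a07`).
f4ffff17

line 4 (bne): pack op=0x2:5|imm=-12:27 = 0x17fffff4; little→ f4 ff ff 17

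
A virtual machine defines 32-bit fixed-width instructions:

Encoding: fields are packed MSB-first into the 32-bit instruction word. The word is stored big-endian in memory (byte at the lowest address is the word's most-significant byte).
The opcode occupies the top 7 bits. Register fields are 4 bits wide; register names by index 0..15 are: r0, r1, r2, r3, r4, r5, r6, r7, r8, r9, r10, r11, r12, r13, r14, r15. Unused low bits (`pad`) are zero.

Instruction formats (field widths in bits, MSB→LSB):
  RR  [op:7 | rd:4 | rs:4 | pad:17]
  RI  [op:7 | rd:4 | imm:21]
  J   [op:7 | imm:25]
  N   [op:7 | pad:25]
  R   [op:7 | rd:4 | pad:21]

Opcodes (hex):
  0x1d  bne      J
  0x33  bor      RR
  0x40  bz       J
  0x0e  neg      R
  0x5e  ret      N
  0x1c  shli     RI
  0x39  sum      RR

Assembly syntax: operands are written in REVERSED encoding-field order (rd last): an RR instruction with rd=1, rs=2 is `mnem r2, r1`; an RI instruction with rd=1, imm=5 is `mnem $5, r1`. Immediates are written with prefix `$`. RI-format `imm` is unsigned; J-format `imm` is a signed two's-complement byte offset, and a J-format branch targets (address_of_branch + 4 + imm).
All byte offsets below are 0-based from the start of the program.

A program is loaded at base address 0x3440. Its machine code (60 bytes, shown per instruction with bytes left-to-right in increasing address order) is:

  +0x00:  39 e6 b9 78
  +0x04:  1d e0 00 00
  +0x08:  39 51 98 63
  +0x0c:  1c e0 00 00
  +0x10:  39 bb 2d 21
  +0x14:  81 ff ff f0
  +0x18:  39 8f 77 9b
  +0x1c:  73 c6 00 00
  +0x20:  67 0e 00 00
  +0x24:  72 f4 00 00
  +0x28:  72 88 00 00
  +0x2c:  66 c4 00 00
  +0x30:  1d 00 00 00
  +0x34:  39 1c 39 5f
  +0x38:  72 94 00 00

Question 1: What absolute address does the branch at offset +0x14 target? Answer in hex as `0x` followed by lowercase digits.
0x3448

@+14  big-endian(81 ff ff f0) = 0x81fffff0
  opcode bits[31:25]=0x40: bz/J
  [24:0] imm=33554416 (s25→-16) = $-16
  target = base 0x3440 + off 0x14 + 4 + imm -16 = 0x3448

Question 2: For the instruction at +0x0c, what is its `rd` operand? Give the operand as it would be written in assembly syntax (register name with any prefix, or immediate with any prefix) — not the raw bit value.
off 0x0c: read 1c e0 00 00 as big → 0x1ce00000
  top 7b → 0xe → neg [R]
  [24:21] rd=7 = r7

r7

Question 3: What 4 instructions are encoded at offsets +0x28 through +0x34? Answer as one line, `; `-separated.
sum r4, r4; bor r2, r6; neg r8; shli $1849695, r8

[28] 72 88 00 00 → 0x72880000
  op=0x72880000>>25=0x39 ⇒ sum (RR)
  rd: (w>>21)&0xf=0x4 → r4
  rs: (w>>17)&0xf=0x4 → r4
[2c] 66 c4 00 00 → 0x66c40000
  op=0x66c40000>>25=0x33 ⇒ bor (RR)
  rd: (w>>21)&0xf=0x6 → r6
  rs: (w>>17)&0xf=0x2 → r2
[30] 1d 00 00 00 → 0x1d000000
  op=0x1d000000>>25=0xe ⇒ neg (R)
  rd: (w>>21)&0xf=0x8 → r8
[34] 39 1c 39 5f → 0x391c395f
  op=0x391c395f>>25=0x1c ⇒ shli (RI)
  rd: (w>>21)&0xf=0x8 → r8
  imm: (w>>0)&0x1fffff=0x1c395f → $1849695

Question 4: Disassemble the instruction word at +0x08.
@+08  big-endian(39 51 98 63) = 0x39519863
  opcode bits[31:25]=0x1c: shli/RI
  rd@[24:21]=0xa ⇒ r10
  imm@[20:0]=0x119863 ⇒ $1153123

shli $1153123, r10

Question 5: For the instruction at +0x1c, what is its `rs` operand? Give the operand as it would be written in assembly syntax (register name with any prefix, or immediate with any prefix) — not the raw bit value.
@+1c  big-endian(73 c6 00 00) = 0x73c60000
  op=0x73c60000>>25=0x39 ⇒ sum (RR)
  rd: (w>>21)&0xf=0xe → r14
  rs: (w>>17)&0xf=0x3 → r3

r3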